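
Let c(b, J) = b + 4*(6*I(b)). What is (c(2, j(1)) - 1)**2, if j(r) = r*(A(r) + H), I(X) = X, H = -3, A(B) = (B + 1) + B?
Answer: 2401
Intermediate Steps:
A(B) = 1 + 2*B (A(B) = (1 + B) + B = 1 + 2*B)
j(r) = r*(-2 + 2*r) (j(r) = r*((1 + 2*r) - 3) = r*(-2 + 2*r))
c(b, J) = 25*b (c(b, J) = b + 4*(6*b) = b + 24*b = 25*b)
(c(2, j(1)) - 1)**2 = (25*2 - 1)**2 = (50 - 1)**2 = 49**2 = 2401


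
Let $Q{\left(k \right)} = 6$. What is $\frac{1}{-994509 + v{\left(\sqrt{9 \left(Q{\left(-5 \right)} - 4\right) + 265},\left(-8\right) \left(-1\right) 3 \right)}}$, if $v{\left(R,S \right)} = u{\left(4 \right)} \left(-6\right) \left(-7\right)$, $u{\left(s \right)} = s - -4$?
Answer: $- \frac{1}{994173} \approx -1.0059 \cdot 10^{-6}$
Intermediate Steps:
$u{\left(s \right)} = 4 + s$ ($u{\left(s \right)} = s + 4 = 4 + s$)
$v{\left(R,S \right)} = 336$ ($v{\left(R,S \right)} = \left(4 + 4\right) \left(-6\right) \left(-7\right) = 8 \left(-6\right) \left(-7\right) = \left(-48\right) \left(-7\right) = 336$)
$\frac{1}{-994509 + v{\left(\sqrt{9 \left(Q{\left(-5 \right)} - 4\right) + 265},\left(-8\right) \left(-1\right) 3 \right)}} = \frac{1}{-994509 + 336} = \frac{1}{-994173} = - \frac{1}{994173}$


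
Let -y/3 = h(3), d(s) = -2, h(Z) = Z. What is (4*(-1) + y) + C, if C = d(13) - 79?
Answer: -94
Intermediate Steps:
y = -9 (y = -3*3 = -9)
C = -81 (C = -2 - 79 = -81)
(4*(-1) + y) + C = (4*(-1) - 9) - 81 = (-4 - 9) - 81 = -13 - 81 = -94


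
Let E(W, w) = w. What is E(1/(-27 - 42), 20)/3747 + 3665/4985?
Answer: 2766491/3735759 ≈ 0.74054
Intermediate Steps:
E(1/(-27 - 42), 20)/3747 + 3665/4985 = 20/3747 + 3665/4985 = 20*(1/3747) + 3665*(1/4985) = 20/3747 + 733/997 = 2766491/3735759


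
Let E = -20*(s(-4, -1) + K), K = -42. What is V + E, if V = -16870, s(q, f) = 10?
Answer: -16230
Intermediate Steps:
E = 640 (E = -20*(10 - 42) = -20*(-32) = 640)
V + E = -16870 + 640 = -16230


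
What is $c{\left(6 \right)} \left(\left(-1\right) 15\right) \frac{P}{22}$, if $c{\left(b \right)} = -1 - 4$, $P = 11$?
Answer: $\frac{75}{2} \approx 37.5$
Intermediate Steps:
$c{\left(b \right)} = -5$ ($c{\left(b \right)} = -1 - 4 = -5$)
$c{\left(6 \right)} \left(\left(-1\right) 15\right) \frac{P}{22} = - 5 \left(\left(-1\right) 15\right) \frac{11}{22} = \left(-5\right) \left(-15\right) 11 \cdot \frac{1}{22} = 75 \cdot \frac{1}{2} = \frac{75}{2}$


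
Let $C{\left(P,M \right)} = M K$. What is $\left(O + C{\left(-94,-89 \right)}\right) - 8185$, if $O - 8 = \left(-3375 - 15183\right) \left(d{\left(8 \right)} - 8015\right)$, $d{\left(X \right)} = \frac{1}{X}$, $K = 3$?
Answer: $\frac{594926425}{4} \approx 1.4873 \cdot 10^{8}$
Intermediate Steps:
$C{\left(P,M \right)} = 3 M$ ($C{\left(P,M \right)} = M 3 = 3 M$)
$O = \frac{594960233}{4}$ ($O = 8 + \left(-3375 - 15183\right) \left(\frac{1}{8} - 8015\right) = 8 - 18558 \left(\frac{1}{8} - 8015\right) = 8 - - \frac{594960201}{4} = 8 + \frac{594960201}{4} = \frac{594960233}{4} \approx 1.4874 \cdot 10^{8}$)
$\left(O + C{\left(-94,-89 \right)}\right) - 8185 = \left(\frac{594960233}{4} + 3 \left(-89\right)\right) - 8185 = \left(\frac{594960233}{4} - 267\right) - 8185 = \frac{594959165}{4} - 8185 = \frac{594926425}{4}$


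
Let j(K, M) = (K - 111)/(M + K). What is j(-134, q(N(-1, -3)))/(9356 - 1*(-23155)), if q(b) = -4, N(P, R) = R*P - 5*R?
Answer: 245/4486518 ≈ 5.4608e-5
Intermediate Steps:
N(P, R) = -5*R + P*R (N(P, R) = P*R - 5*R = -5*R + P*R)
j(K, M) = (-111 + K)/(K + M)
j(-134, q(N(-1, -3)))/(9356 - 1*(-23155)) = ((-111 - 134)/(-134 - 4))/(9356 - 1*(-23155)) = (-245/(-138))/(9356 + 23155) = -1/138*(-245)/32511 = (245/138)*(1/32511) = 245/4486518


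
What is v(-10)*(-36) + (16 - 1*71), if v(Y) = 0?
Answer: -55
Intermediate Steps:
v(-10)*(-36) + (16 - 1*71) = 0*(-36) + (16 - 1*71) = 0 + (16 - 71) = 0 - 55 = -55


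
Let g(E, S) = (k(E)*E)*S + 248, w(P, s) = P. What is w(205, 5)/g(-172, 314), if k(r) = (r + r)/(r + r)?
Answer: -41/10752 ≈ -0.0038132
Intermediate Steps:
k(r) = 1 (k(r) = (2*r)/((2*r)) = (2*r)*(1/(2*r)) = 1)
g(E, S) = 248 + E*S (g(E, S) = (1*E)*S + 248 = E*S + 248 = 248 + E*S)
w(205, 5)/g(-172, 314) = 205/(248 - 172*314) = 205/(248 - 54008) = 205/(-53760) = 205*(-1/53760) = -41/10752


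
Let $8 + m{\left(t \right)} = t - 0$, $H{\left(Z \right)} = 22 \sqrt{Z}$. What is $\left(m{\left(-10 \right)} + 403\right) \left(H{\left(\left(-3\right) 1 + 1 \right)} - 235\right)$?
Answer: $-90475 + 8470 i \sqrt{2} \approx -90475.0 + 11978.0 i$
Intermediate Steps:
$m{\left(t \right)} = -8 + t$ ($m{\left(t \right)} = -8 + \left(t - 0\right) = -8 + \left(t + 0\right) = -8 + t$)
$\left(m{\left(-10 \right)} + 403\right) \left(H{\left(\left(-3\right) 1 + 1 \right)} - 235\right) = \left(\left(-8 - 10\right) + 403\right) \left(22 \sqrt{\left(-3\right) 1 + 1} - 235\right) = \left(-18 + 403\right) \left(22 \sqrt{-3 + 1} - 235\right) = 385 \left(22 \sqrt{-2} - 235\right) = 385 \left(22 i \sqrt{2} - 235\right) = 385 \left(-235 + 22 i \sqrt{2}\right) = -90475 + 8470 i \sqrt{2}$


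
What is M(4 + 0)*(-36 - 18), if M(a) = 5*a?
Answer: -1080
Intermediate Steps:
M(4 + 0)*(-36 - 18) = (5*(4 + 0))*(-36 - 18) = (5*4)*(-54) = 20*(-54) = -1080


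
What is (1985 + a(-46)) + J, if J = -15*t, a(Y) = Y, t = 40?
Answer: 1339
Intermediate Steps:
J = -600 (J = -15*40 = -600)
(1985 + a(-46)) + J = (1985 - 46) - 600 = 1939 - 600 = 1339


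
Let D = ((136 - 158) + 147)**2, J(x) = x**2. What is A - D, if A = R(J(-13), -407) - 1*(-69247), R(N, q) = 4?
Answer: 53626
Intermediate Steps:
D = 15625 (D = (-22 + 147)**2 = 125**2 = 15625)
A = 69251 (A = 4 - 1*(-69247) = 4 + 69247 = 69251)
A - D = 69251 - 1*15625 = 69251 - 15625 = 53626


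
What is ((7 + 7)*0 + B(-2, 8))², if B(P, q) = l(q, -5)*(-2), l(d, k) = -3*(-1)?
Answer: 36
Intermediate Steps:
l(d, k) = 3
B(P, q) = -6 (B(P, q) = 3*(-2) = -6)
((7 + 7)*0 + B(-2, 8))² = ((7 + 7)*0 - 6)² = (14*0 - 6)² = (0 - 6)² = (-6)² = 36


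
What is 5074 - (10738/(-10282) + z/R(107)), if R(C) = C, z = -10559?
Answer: 2845999740/550087 ≈ 5173.7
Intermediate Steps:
5074 - (10738/(-10282) + z/R(107)) = 5074 - (10738/(-10282) - 10559/107) = 5074 - (10738*(-1/10282) - 10559*1/107) = 5074 - (-5369/5141 - 10559/107) = 5074 - 1*(-54858302/550087) = 5074 + 54858302/550087 = 2845999740/550087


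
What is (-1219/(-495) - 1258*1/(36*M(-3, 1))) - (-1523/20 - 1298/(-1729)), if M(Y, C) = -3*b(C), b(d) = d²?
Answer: 919291501/10270260 ≈ 89.510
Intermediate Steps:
M(Y, C) = -3*C²
(-1219/(-495) - 1258*1/(36*M(-3, 1))) - (-1523/20 - 1298/(-1729)) = (-1219/(-495) - 1258/((12*(-3*1²))*3)) - (-1523/20 - 1298/(-1729)) = (-1219*(-1/495) - 1258/((12*(-3*1))*3)) - (-1523*1/20 - 1298*(-1/1729)) = (1219/495 - 1258/((12*(-3))*3)) - (-1523/20 + 1298/1729) = (1219/495 - 1258/((-36*3))) - 1*(-2607307/34580) = (1219/495 - 1258/(-108)) + 2607307/34580 = (1219/495 - 1258*(-1/108)) + 2607307/34580 = (1219/495 + 629/54) + 2607307/34580 = 41909/2970 + 2607307/34580 = 919291501/10270260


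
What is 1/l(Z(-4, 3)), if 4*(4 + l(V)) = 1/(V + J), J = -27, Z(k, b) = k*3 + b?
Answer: -144/577 ≈ -0.24957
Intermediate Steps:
Z(k, b) = b + 3*k (Z(k, b) = 3*k + b = b + 3*k)
l(V) = -4 + 1/(4*(-27 + V)) (l(V) = -4 + 1/(4*(V - 27)) = -4 + 1/(4*(-27 + V)))
1/l(Z(-4, 3)) = 1/((433 - 16*(3 + 3*(-4)))/(4*(-27 + (3 + 3*(-4))))) = 1/((433 - 16*(3 - 12))/(4*(-27 + (3 - 12)))) = 1/((433 - 16*(-9))/(4*(-27 - 9))) = 1/((¼)*(433 + 144)/(-36)) = 1/((¼)*(-1/36)*577) = 1/(-577/144) = -144/577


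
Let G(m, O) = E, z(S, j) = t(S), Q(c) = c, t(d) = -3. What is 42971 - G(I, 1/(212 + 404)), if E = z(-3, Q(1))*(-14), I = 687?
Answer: 42929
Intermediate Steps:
z(S, j) = -3
E = 42 (E = -3*(-14) = 42)
G(m, O) = 42
42971 - G(I, 1/(212 + 404)) = 42971 - 1*42 = 42971 - 42 = 42929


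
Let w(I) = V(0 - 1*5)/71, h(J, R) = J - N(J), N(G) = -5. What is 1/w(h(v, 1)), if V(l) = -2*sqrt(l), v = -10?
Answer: 71*I*sqrt(5)/10 ≈ 15.876*I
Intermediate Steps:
h(J, R) = 5 + J (h(J, R) = J - 1*(-5) = J + 5 = 5 + J)
w(I) = -2*I*sqrt(5)/71 (w(I) = -2*sqrt(0 - 1*5)/71 = -2*sqrt(0 - 5)*(1/71) = -2*I*sqrt(5)*(1/71) = -2*I*sqrt(5)/71)
1/w(h(v, 1)) = 1/(-2*I*sqrt(5)/71) = 71*I*sqrt(5)/10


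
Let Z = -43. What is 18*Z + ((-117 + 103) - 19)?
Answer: -807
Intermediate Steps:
18*Z + ((-117 + 103) - 19) = 18*(-43) + ((-117 + 103) - 19) = -774 + (-14 - 19) = -774 - 33 = -807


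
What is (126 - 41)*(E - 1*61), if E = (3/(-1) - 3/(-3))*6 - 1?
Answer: -6290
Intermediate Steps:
E = -13 (E = (3*(-1) - 3*(-⅓))*6 - 1 = (-3 + 1)*6 - 1 = -2*6 - 1 = -12 - 1 = -13)
(126 - 41)*(E - 1*61) = (126 - 41)*(-13 - 1*61) = 85*(-13 - 61) = 85*(-74) = -6290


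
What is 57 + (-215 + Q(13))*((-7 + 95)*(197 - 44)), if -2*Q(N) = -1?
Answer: -2887971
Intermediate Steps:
Q(N) = ½ (Q(N) = -½*(-1) = ½)
57 + (-215 + Q(13))*((-7 + 95)*(197 - 44)) = 57 + (-215 + ½)*((-7 + 95)*(197 - 44)) = 57 - 18876*153 = 57 - 429/2*13464 = 57 - 2888028 = -2887971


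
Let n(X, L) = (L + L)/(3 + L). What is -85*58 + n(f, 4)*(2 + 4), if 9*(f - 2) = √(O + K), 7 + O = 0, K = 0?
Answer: -34462/7 ≈ -4923.1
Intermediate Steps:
O = -7 (O = -7 + 0 = -7)
f = 2 + I*√7/9 (f = 2 + √(-7 + 0)/9 = 2 + √(-7)/9 = 2 + (I*√7)/9 = 2 + I*√7/9 ≈ 2.0 + 0.29397*I)
n(X, L) = 2*L/(3 + L) (n(X, L) = (2*L)/(3 + L) = 2*L/(3 + L))
-85*58 + n(f, 4)*(2 + 4) = -85*58 + (2*4/(3 + 4))*(2 + 4) = -4930 + (2*4/7)*6 = -4930 + (2*4*(⅐))*6 = -4930 + (8/7)*6 = -4930 + 48/7 = -34462/7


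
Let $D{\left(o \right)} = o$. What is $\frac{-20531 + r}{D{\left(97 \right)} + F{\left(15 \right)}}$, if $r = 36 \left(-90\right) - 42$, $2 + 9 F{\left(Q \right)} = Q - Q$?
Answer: $- \frac{214317}{871} \approx -246.06$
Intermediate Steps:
$F{\left(Q \right)} = - \frac{2}{9}$ ($F{\left(Q \right)} = - \frac{2}{9} + \frac{Q - Q}{9} = - \frac{2}{9} + \frac{1}{9} \cdot 0 = - \frac{2}{9} + 0 = - \frac{2}{9}$)
$r = -3282$ ($r = -3240 - 42 = -3282$)
$\frac{-20531 + r}{D{\left(97 \right)} + F{\left(15 \right)}} = \frac{-20531 - 3282}{97 - \frac{2}{9}} = - \frac{23813}{\frac{871}{9}} = \left(-23813\right) \frac{9}{871} = - \frac{214317}{871}$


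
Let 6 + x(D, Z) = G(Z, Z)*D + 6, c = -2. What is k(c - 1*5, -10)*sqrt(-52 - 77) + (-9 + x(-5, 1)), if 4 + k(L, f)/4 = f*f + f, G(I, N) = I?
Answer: -14 + 344*I*sqrt(129) ≈ -14.0 + 3907.1*I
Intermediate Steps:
x(D, Z) = D*Z (x(D, Z) = -6 + (Z*D + 6) = -6 + (D*Z + 6) = -6 + (6 + D*Z) = D*Z)
k(L, f) = -16 + 4*f + 4*f**2 (k(L, f) = -16 + 4*(f*f + f) = -16 + 4*(f**2 + f) = -16 + 4*(f + f**2) = -16 + (4*f + 4*f**2) = -16 + 4*f + 4*f**2)
k(c - 1*5, -10)*sqrt(-52 - 77) + (-9 + x(-5, 1)) = (-16 + 4*(-10) + 4*(-10)**2)*sqrt(-52 - 77) + (-9 - 5*1) = (-16 - 40 + 4*100)*sqrt(-129) + (-9 - 5) = (-16 - 40 + 400)*(I*sqrt(129)) - 14 = 344*(I*sqrt(129)) - 14 = 344*I*sqrt(129) - 14 = -14 + 344*I*sqrt(129)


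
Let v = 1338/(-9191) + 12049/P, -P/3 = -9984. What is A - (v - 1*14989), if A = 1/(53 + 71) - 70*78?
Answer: 6255224910931/656457984 ≈ 9528.8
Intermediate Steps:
P = 29952 (P = -3*(-9984) = 29952)
v = 5435891/21176064 (v = 1338/(-9191) + 12049/29952 = 1338*(-1/9191) + 12049*(1/29952) = -1338/9191 + 12049/29952 = 5435891/21176064 ≈ 0.25670)
A = -677039/124 (A = 1/124 - 5460 = -677039/124 ≈ -5460.0)
A - (v - 1*14989) = -677039/124 - (5435891/21176064 - 1*14989) = -677039/124 - (5435891/21176064 - 14989) = -677039/124 - 1*(-317402587405/21176064) = -677039/124 + 317402587405/21176064 = 6255224910931/656457984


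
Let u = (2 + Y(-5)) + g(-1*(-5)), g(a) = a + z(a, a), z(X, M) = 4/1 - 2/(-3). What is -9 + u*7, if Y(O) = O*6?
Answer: -412/3 ≈ -137.33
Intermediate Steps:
z(X, M) = 14/3 (z(X, M) = 4*1 - 2*(-⅓) = 4 + ⅔ = 14/3)
Y(O) = 6*O
g(a) = 14/3 + a (g(a) = a + 14/3 = 14/3 + a)
u = -55/3 (u = (2 + 6*(-5)) + (14/3 - 1*(-5)) = (2 - 30) + (14/3 + 5) = -28 + 29/3 = -55/3 ≈ -18.333)
-9 + u*7 = -9 - 55/3*7 = -9 - 385/3 = -412/3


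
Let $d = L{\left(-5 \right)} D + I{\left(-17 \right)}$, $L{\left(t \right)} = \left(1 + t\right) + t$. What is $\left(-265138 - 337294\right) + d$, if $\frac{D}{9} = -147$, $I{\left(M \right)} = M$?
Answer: $-590542$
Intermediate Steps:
$L{\left(t \right)} = 1 + 2 t$
$D = -1323$ ($D = 9 \left(-147\right) = -1323$)
$d = 11890$ ($d = \left(1 + 2 \left(-5\right)\right) \left(-1323\right) - 17 = \left(1 - 10\right) \left(-1323\right) - 17 = \left(-9\right) \left(-1323\right) - 17 = 11907 - 17 = 11890$)
$\left(-265138 - 337294\right) + d = \left(-265138 - 337294\right) + 11890 = -602432 + 11890 = -590542$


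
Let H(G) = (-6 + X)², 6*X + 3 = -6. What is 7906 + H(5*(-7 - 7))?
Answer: 31849/4 ≈ 7962.3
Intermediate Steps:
X = -3/2 (X = -½ + (⅙)*(-6) = -½ - 1 = -3/2 ≈ -1.5000)
H(G) = 225/4 (H(G) = (-6 - 3/2)² = (-15/2)² = 225/4)
7906 + H(5*(-7 - 7)) = 7906 + 225/4 = 31849/4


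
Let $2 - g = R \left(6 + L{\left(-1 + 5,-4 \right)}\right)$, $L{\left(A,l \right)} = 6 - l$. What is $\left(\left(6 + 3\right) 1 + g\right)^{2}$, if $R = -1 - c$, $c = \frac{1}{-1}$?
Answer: $121$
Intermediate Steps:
$c = -1$
$R = 0$ ($R = -1 - -1 = -1 + 1 = 0$)
$g = 2$ ($g = 2 - 0 \left(6 + \left(6 - -4\right)\right) = 2 - 0 \left(6 + \left(6 + 4\right)\right) = 2 - 0 \left(6 + 10\right) = 2 - 0 \cdot 16 = 2 - 0 = 2 + 0 = 2$)
$\left(\left(6 + 3\right) 1 + g\right)^{2} = \left(\left(6 + 3\right) 1 + 2\right)^{2} = \left(9 \cdot 1 + 2\right)^{2} = \left(9 + 2\right)^{2} = 11^{2} = 121$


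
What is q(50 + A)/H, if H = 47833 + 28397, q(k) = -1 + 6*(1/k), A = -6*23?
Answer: -47/3354120 ≈ -1.4013e-5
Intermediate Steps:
A = -138 (A = -1*138 = -138)
q(k) = -1 + 6/k
H = 76230
q(50 + A)/H = ((6 - (50 - 138))/(50 - 138))/76230 = ((6 - 1*(-88))/(-88))*(1/76230) = -(6 + 88)/88*(1/76230) = -1/88*94*(1/76230) = -47/44*1/76230 = -47/3354120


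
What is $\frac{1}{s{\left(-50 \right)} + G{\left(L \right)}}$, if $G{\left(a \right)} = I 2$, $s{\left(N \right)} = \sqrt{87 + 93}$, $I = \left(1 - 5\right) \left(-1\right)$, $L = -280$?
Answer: $- \frac{2}{29} + \frac{3 \sqrt{5}}{58} \approx 0.046693$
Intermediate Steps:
$I = 4$ ($I = \left(-4\right) \left(-1\right) = 4$)
$s{\left(N \right)} = 6 \sqrt{5}$ ($s{\left(N \right)} = \sqrt{180} = 6 \sqrt{5}$)
$G{\left(a \right)} = 8$ ($G{\left(a \right)} = 4 \cdot 2 = 8$)
$\frac{1}{s{\left(-50 \right)} + G{\left(L \right)}} = \frac{1}{6 \sqrt{5} + 8} = \frac{1}{8 + 6 \sqrt{5}}$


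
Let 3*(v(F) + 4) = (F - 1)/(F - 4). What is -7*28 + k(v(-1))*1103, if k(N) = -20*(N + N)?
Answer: 511204/3 ≈ 1.7040e+5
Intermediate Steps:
v(F) = -4 + (-1 + F)/(3*(-4 + F)) (v(F) = -4 + ((F - 1)/(F - 4))/3 = -4 + ((-1 + F)/(-4 + F))/3 = -4 + (-1 + F)/(3*(-4 + F)))
k(N) = -40*N
-7*28 + k(v(-1))*1103 = -7*28 - 40*(47 - 11*(-1))/(3*(-4 - 1))*1103 = -196 - 40*(47 + 11)/(3*(-5))*1103 = -196 - 40*(-1)*58/(3*5)*1103 = -196 - 40*(-58/15)*1103 = -196 + (464/3)*1103 = -196 + 511792/3 = 511204/3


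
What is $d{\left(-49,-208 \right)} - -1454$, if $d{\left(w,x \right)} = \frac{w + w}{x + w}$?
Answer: $\frac{373776}{257} \approx 1454.4$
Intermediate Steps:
$d{\left(w,x \right)} = \frac{2 w}{w + x}$
$d{\left(-49,-208 \right)} - -1454 = 2 \left(-49\right) \frac{1}{-49 - 208} - -1454 = 2 \left(-49\right) \frac{1}{-257} + 1454 = 2 \left(-49\right) \left(- \frac{1}{257}\right) + 1454 = \frac{98}{257} + 1454 = \frac{373776}{257}$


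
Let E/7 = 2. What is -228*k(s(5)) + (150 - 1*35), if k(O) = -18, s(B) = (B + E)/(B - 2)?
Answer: 4219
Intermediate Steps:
E = 14 (E = 7*2 = 14)
s(B) = (14 + B)/(-2 + B) (s(B) = (B + 14)/(B - 2) = (14 + B)/(-2 + B))
-228*k(s(5)) + (150 - 1*35) = -228*(-18) + (150 - 1*35) = 4104 + (150 - 35) = 4104 + 115 = 4219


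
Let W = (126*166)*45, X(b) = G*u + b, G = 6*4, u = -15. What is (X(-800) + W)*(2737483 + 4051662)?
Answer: 6382203648700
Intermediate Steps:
G = 24
X(b) = -360 + b (X(b) = 24*(-15) + b = -360 + b)
W = 941220 (W = 20916*45 = 941220)
(X(-800) + W)*(2737483 + 4051662) = ((-360 - 800) + 941220)*(2737483 + 4051662) = (-1160 + 941220)*6789145 = 940060*6789145 = 6382203648700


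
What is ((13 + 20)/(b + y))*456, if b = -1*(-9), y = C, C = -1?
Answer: 1881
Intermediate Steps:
y = -1
b = 9
((13 + 20)/(b + y))*456 = ((13 + 20)/(9 - 1))*456 = (33/8)*456 = 1881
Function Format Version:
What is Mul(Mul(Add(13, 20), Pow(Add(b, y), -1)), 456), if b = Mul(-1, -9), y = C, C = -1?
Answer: 1881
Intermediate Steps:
y = -1
b = 9
Mul(Mul(Add(13, 20), Pow(Add(b, y), -1)), 456) = Mul(Mul(Add(13, 20), Pow(Add(9, -1), -1)), 456) = Mul(Mul(33, Pow(8, -1)), 456) = Mul(Mul(33, Rational(1, 8)), 456) = Mul(Rational(33, 8), 456) = 1881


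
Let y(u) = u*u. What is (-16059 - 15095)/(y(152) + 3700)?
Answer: -15577/13402 ≈ -1.1623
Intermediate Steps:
y(u) = u**2
(-16059 - 15095)/(y(152) + 3700) = (-16059 - 15095)/(152**2 + 3700) = -31154/(23104 + 3700) = -31154/26804 = -31154*1/26804 = -15577/13402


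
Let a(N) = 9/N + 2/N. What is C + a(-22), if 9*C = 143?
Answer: 277/18 ≈ 15.389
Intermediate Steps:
C = 143/9 (C = (1/9)*143 = 143/9 ≈ 15.889)
a(N) = 11/N
C + a(-22) = 143/9 + 11/(-22) = 143/9 + 11*(-1/22) = 143/9 - 1/2 = 277/18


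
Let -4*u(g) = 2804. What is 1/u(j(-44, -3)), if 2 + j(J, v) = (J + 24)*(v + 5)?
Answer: -1/701 ≈ -0.0014265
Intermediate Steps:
j(J, v) = -2 + (5 + v)*(24 + J) (j(J, v) = -2 + (J + 24)*(v + 5) = -2 + (24 + J)*(5 + v) = -2 + (5 + v)*(24 + J))
u(g) = -701 (u(g) = -¼*2804 = -701)
1/u(j(-44, -3)) = 1/(-701) = -1/701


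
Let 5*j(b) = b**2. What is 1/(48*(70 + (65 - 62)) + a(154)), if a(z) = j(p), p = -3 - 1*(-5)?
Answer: 5/17524 ≈ 0.00028532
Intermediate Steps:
p = 2 (p = -3 + 5 = 2)
j(b) = b**2/5
a(z) = 4/5 (a(z) = (1/5)*2**2 = (1/5)*4 = 4/5)
1/(48*(70 + (65 - 62)) + a(154)) = 1/(48*(70 + (65 - 62)) + 4/5) = 1/(48*(70 + 3) + 4/5) = 1/(48*73 + 4/5) = 1/(3504 + 4/5) = 1/(17524/5) = 5/17524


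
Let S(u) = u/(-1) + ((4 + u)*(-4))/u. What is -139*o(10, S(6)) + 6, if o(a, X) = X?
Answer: 5300/3 ≈ 1766.7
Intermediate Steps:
S(u) = -u + (-16 - 4*u)/u (S(u) = u*(-1) + (-16 - 4*u)/u = -u + (-16 - 4*u)/u)
-139*o(10, S(6)) + 6 = -139*(-4 - 1*6 - 16/6) + 6 = -139*(-4 - 6 - 16*1/6) + 6 = -139*(-4 - 6 - 8/3) + 6 = -139*(-38/3) + 6 = 5282/3 + 6 = 5300/3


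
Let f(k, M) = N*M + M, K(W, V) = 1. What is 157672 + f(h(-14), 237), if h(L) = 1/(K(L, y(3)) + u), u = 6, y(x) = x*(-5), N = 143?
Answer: 191800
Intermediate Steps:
y(x) = -5*x
h(L) = ⅐ (h(L) = 1/(1 + 6) = 1/7 = ⅐)
f(k, M) = 144*M (f(k, M) = 143*M + M = 144*M)
157672 + f(h(-14), 237) = 157672 + 144*237 = 157672 + 34128 = 191800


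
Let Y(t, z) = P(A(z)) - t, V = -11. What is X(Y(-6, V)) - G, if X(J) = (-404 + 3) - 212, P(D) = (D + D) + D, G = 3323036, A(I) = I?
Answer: -3323649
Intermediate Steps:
P(D) = 3*D (P(D) = 2*D + D = 3*D)
Y(t, z) = -t + 3*z (Y(t, z) = 3*z - t = -t + 3*z)
X(J) = -613 (X(J) = -401 - 212 = -613)
X(Y(-6, V)) - G = -613 - 1*3323036 = -613 - 3323036 = -3323649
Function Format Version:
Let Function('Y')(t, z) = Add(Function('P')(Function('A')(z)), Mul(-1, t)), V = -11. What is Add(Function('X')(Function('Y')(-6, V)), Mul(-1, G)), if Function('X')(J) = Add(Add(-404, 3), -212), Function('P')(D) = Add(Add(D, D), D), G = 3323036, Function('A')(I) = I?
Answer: -3323649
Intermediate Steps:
Function('P')(D) = Mul(3, D) (Function('P')(D) = Add(Mul(2, D), D) = Mul(3, D))
Function('Y')(t, z) = Add(Mul(-1, t), Mul(3, z)) (Function('Y')(t, z) = Add(Mul(3, z), Mul(-1, t)) = Add(Mul(-1, t), Mul(3, z)))
Function('X')(J) = -613 (Function('X')(J) = Add(-401, -212) = -613)
Add(Function('X')(Function('Y')(-6, V)), Mul(-1, G)) = Add(-613, Mul(-1, 3323036)) = Add(-613, -3323036) = -3323649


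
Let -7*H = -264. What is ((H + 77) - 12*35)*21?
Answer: -6411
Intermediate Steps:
H = 264/7 (H = -⅐*(-264) = 264/7 ≈ 37.714)
((H + 77) - 12*35)*21 = ((264/7 + 77) - 12*35)*21 = (803/7 - 420)*21 = -2137/7*21 = -6411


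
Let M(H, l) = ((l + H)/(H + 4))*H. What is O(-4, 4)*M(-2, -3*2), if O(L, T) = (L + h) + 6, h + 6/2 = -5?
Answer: -48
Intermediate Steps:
h = -8 (h = -3 - 5 = -8)
M(H, l) = H*(H + l)/(4 + H) (M(H, l) = ((H + l)/(4 + H))*H = H*(H + l)/(4 + H))
O(L, T) = -2 + L (O(L, T) = (L - 8) + 6 = (-8 + L) + 6 = -2 + L)
O(-4, 4)*M(-2, -3*2) = (-2 - 4)*(-2*(-2 - 3*2)/(4 - 2)) = -(-12)*(-2 - 6)/2 = -(-12)*(-8)/2 = -6*8 = -48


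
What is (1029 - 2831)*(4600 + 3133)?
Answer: -13934866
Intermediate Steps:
(1029 - 2831)*(4600 + 3133) = -1802*7733 = -13934866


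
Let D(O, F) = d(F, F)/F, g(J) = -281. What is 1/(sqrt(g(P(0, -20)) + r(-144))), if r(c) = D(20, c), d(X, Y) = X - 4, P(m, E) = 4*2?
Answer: -6*I*sqrt(10079)/10079 ≈ -0.059764*I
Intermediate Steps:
P(m, E) = 8
d(X, Y) = -4 + X
D(O, F) = (-4 + F)/F
r(c) = (-4 + c)/c
1/(sqrt(g(P(0, -20)) + r(-144))) = 1/(sqrt(-281 + (-4 - 144)/(-144))) = 1/(sqrt(-281 - 1/144*(-148))) = 1/(sqrt(-281 + 37/36)) = 1/(sqrt(-10079/36)) = 1/(I*sqrt(10079)/6) = -6*I*sqrt(10079)/10079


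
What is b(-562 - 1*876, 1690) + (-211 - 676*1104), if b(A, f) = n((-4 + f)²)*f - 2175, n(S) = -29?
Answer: -797700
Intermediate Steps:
b(A, f) = -2175 - 29*f (b(A, f) = -29*f - 2175 = -2175 - 29*f)
b(-562 - 1*876, 1690) + (-211 - 676*1104) = (-2175 - 29*1690) + (-211 - 676*1104) = (-2175 - 49010) + (-211 - 746304) = -51185 - 746515 = -797700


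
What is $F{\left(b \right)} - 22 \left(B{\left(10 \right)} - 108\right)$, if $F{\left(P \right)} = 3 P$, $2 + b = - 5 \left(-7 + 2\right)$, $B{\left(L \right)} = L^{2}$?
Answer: $245$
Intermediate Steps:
$b = 23$ ($b = -2 - 5 \left(-7 + 2\right) = -2 - -25 = -2 + 25 = 23$)
$F{\left(b \right)} - 22 \left(B{\left(10 \right)} - 108\right) = 3 \cdot 23 - 22 \left(10^{2} - 108\right) = 69 - 22 \left(100 - 108\right) = 69 - -176 = 69 + 176 = 245$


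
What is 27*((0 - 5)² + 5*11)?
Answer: 2160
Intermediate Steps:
27*((0 - 5)² + 5*11) = 27*((-5)² + 55) = 27*(25 + 55) = 27*80 = 2160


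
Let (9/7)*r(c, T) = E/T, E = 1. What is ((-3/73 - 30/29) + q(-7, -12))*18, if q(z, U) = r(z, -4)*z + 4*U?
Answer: -3636415/4234 ≈ -858.86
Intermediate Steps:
r(c, T) = 7/(9*T) (r(c, T) = 7*(1/T)/9 = 7/(9*T))
q(z, U) = 4*U - 7*z/36 (q(z, U) = ((7/9)/(-4))*z + 4*U = ((7/9)*(-¼))*z + 4*U = -7*z/36 + 4*U = 4*U - 7*z/36)
((-3/73 - 30/29) + q(-7, -12))*18 = ((-3/73 - 30/29) + (4*(-12) - 7/36*(-7)))*18 = ((-3*1/73 - 30*1/29) + (-48 + 49/36))*18 = ((-3/73 - 30/29) - 1679/36)*18 = (-2277/2117 - 1679/36)*18 = -3636415/76212*18 = -3636415/4234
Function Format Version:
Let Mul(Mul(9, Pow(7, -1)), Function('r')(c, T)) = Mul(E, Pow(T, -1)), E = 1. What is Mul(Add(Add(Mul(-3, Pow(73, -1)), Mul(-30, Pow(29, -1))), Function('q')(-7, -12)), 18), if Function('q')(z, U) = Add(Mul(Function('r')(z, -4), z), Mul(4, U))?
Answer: Rational(-3636415, 4234) ≈ -858.86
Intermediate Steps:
Function('r')(c, T) = Mul(Rational(7, 9), Pow(T, -1)) (Function('r')(c, T) = Mul(Rational(7, 9), Mul(1, Pow(T, -1))) = Mul(Rational(7, 9), Pow(T, -1)))
Function('q')(z, U) = Add(Mul(4, U), Mul(Rational(-7, 36), z)) (Function('q')(z, U) = Add(Mul(Mul(Rational(7, 9), Pow(-4, -1)), z), Mul(4, U)) = Add(Mul(Mul(Rational(7, 9), Rational(-1, 4)), z), Mul(4, U)) = Add(Mul(Rational(-7, 36), z), Mul(4, U)) = Add(Mul(4, U), Mul(Rational(-7, 36), z)))
Mul(Add(Add(Mul(-3, Pow(73, -1)), Mul(-30, Pow(29, -1))), Function('q')(-7, -12)), 18) = Mul(Add(Add(Mul(-3, Pow(73, -1)), Mul(-30, Pow(29, -1))), Add(Mul(4, -12), Mul(Rational(-7, 36), -7))), 18) = Mul(Add(Add(Mul(-3, Rational(1, 73)), Mul(-30, Rational(1, 29))), Add(-48, Rational(49, 36))), 18) = Mul(Add(Add(Rational(-3, 73), Rational(-30, 29)), Rational(-1679, 36)), 18) = Mul(Add(Rational(-2277, 2117), Rational(-1679, 36)), 18) = Mul(Rational(-3636415, 76212), 18) = Rational(-3636415, 4234)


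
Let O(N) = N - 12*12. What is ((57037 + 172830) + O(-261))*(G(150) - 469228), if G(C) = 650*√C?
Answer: -107669995336 + 745751500*√6 ≈ -1.0584e+11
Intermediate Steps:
O(N) = -144 + N (O(N) = N - 144 = -144 + N)
((57037 + 172830) + O(-261))*(G(150) - 469228) = ((57037 + 172830) + (-144 - 261))*(650*√150 - 469228) = (229867 - 405)*(650*(5*√6) - 469228) = 229462*(3250*√6 - 469228) = 229462*(-469228 + 3250*√6) = -107669995336 + 745751500*√6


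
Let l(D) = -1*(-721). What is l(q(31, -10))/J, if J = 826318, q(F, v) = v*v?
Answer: 721/826318 ≈ 0.00087254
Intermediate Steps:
q(F, v) = v²
l(D) = 721
l(q(31, -10))/J = 721/826318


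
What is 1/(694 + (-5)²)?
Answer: 1/719 ≈ 0.0013908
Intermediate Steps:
1/(694 + (-5)²) = 1/(694 + 25) = 1/719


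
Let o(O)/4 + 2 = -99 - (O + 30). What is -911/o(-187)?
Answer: -911/224 ≈ -4.0670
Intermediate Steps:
o(O) = -524 - 4*O (o(O) = -8 + 4*(-99 - (O + 30)) = -8 + 4*(-99 - (30 + O)) = -8 + 4*(-99 + (-30 - O)) = -8 + 4*(-129 - O) = -8 + (-516 - 4*O) = -524 - 4*O)
-911/o(-187) = -911/(-524 - 4*(-187)) = -911/(-524 + 748) = -911/224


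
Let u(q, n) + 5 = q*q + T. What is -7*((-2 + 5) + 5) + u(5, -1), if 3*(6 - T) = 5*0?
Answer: -30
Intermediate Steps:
T = 6 (T = 6 - 5*0/3 = 6 - ⅓*0 = 6 + 0 = 6)
u(q, n) = 1 + q² (u(q, n) = -5 + (q*q + 6) = -5 + (q² + 6) = -5 + (6 + q²) = 1 + q²)
-7*((-2 + 5) + 5) + u(5, -1) = -7*((-2 + 5) + 5) + (1 + 5²) = -7*(3 + 5) + (1 + 25) = -7*8 + 26 = -56 + 26 = -30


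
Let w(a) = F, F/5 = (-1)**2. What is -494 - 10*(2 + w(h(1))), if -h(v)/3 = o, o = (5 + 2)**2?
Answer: -564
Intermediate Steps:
o = 49 (o = 7**2 = 49)
F = 5 (F = 5*(-1)**2 = 5*1 = 5)
h(v) = -147 (h(v) = -3*49 = -147)
w(a) = 5
-494 - 10*(2 + w(h(1))) = -494 - 10*(2 + 5) = -494 - 10*7 = -494 - 1*70 = -494 - 70 = -564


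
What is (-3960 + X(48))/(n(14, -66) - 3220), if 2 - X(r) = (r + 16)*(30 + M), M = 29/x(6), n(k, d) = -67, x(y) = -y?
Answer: 16706/9861 ≈ 1.6941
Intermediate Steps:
M = -29/6 (M = 29/((-1*6)) = 29/(-6) = 29*(-⅙) = -29/6 ≈ -4.8333)
X(r) = -1202/3 - 151*r/6 (X(r) = 2 - (r + 16)*(30 - 29/6) = 2 - (16 + r)*151/6 = 2 - (1208/3 + 151*r/6) = 2 + (-1208/3 - 151*r/6) = -1202/3 - 151*r/6)
(-3960 + X(48))/(n(14, -66) - 3220) = (-3960 + (-1202/3 - 151/6*48))/(-67 - 3220) = (-3960 + (-1202/3 - 1208))/(-3287) = (-3960 - 4826/3)*(-1/3287) = -16706/3*(-1/3287) = 16706/9861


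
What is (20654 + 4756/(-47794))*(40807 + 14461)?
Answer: 27278420057680/23897 ≈ 1.1415e+9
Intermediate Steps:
(20654 + 4756/(-47794))*(40807 + 14461) = (20654 + 4756*(-1/47794))*55268 = (20654 - 2378/23897)*55268 = (493566260/23897)*55268 = 27278420057680/23897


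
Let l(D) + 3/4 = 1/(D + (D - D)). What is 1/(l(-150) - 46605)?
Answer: -300/13981727 ≈ -2.1457e-5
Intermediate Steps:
l(D) = -¾ + 1/D (l(D) = -¾ + 1/(D + (D - D)) = -¾ + 1/(D + 0) = -¾ + 1/D)
1/(l(-150) - 46605) = 1/((-¾ + 1/(-150)) - 46605) = 1/((-¾ - 1/150) - 46605) = 1/(-227/300 - 46605) = 1/(-13981727/300) = -300/13981727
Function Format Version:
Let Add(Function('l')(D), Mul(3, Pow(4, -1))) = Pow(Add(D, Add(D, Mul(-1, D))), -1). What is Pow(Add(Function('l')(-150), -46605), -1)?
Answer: Rational(-300, 13981727) ≈ -2.1457e-5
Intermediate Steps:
Function('l')(D) = Add(Rational(-3, 4), Pow(D, -1)) (Function('l')(D) = Add(Rational(-3, 4), Pow(Add(D, Add(D, Mul(-1, D))), -1)) = Add(Rational(-3, 4), Pow(Add(D, 0), -1)) = Add(Rational(-3, 4), Pow(D, -1)))
Pow(Add(Function('l')(-150), -46605), -1) = Pow(Add(Add(Rational(-3, 4), Pow(-150, -1)), -46605), -1) = Pow(Add(Add(Rational(-3, 4), Rational(-1, 150)), -46605), -1) = Pow(Add(Rational(-227, 300), -46605), -1) = Pow(Rational(-13981727, 300), -1) = Rational(-300, 13981727)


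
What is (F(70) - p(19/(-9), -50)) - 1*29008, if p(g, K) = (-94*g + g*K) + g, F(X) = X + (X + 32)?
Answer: -262241/9 ≈ -29138.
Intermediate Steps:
F(X) = 32 + 2*X (F(X) = X + (32 + X) = 32 + 2*X)
p(g, K) = -93*g + K*g (p(g, K) = (-94*g + K*g) + g = -93*g + K*g)
(F(70) - p(19/(-9), -50)) - 1*29008 = ((32 + 2*70) - 19/(-9)*(-93 - 50)) - 1*29008 = ((32 + 140) - 19*(-⅑)*(-143)) - 29008 = (172 - (-19)*(-143)/9) - 29008 = (172 - 1*2717/9) - 29008 = (172 - 2717/9) - 29008 = -1169/9 - 29008 = -262241/9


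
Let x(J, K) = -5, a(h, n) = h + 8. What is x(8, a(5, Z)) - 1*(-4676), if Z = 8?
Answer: 4671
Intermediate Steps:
a(h, n) = 8 + h
x(8, a(5, Z)) - 1*(-4676) = -5 - 1*(-4676) = -5 + 4676 = 4671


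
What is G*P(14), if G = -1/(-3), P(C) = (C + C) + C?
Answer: 14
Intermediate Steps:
P(C) = 3*C (P(C) = 2*C + C = 3*C)
G = ⅓ (G = -⅓*(-1) = ⅓ ≈ 0.33333)
G*P(14) = (3*14)/3 = (⅓)*42 = 14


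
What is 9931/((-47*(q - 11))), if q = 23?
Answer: -9931/564 ≈ -17.608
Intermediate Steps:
9931/((-47*(q - 11))) = 9931/((-47*(23 - 11))) = 9931/((-47*12)) = 9931/(-564) = 9931*(-1/564) = -9931/564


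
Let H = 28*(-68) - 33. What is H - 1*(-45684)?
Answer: 43747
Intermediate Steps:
H = -1937 (H = -1904 - 33 = -1937)
H - 1*(-45684) = -1937 - 1*(-45684) = -1937 + 45684 = 43747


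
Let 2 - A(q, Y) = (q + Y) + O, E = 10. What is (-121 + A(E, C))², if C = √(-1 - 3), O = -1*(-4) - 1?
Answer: 17420 + 528*I ≈ 17420.0 + 528.0*I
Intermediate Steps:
O = 3 (O = 4 - 1 = 3)
C = 2*I (C = √(-4) = 2*I ≈ 2.0*I)
A(q, Y) = -1 - Y - q (A(q, Y) = 2 - ((q + Y) + 3) = 2 - ((Y + q) + 3) = 2 - (3 + Y + q) = 2 + (-3 - Y - q) = -1 - Y - q)
(-121 + A(E, C))² = (-121 + (-1 - 2*I - 1*10))² = (-121 + (-1 - 2*I - 10))² = (-121 + (-11 - 2*I))² = (-132 - 2*I)²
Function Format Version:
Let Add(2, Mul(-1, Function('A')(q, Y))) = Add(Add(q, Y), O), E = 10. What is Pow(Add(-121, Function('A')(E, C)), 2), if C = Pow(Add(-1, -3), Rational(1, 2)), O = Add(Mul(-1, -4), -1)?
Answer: Add(17420, Mul(528, I)) ≈ Add(17420., Mul(528.00, I))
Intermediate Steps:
O = 3 (O = Add(4, -1) = 3)
C = Mul(2, I) (C = Pow(-4, Rational(1, 2)) = Mul(2, I) ≈ Mul(2.0000, I))
Function('A')(q, Y) = Add(-1, Mul(-1, Y), Mul(-1, q)) (Function('A')(q, Y) = Add(2, Mul(-1, Add(Add(q, Y), 3))) = Add(2, Mul(-1, Add(Add(Y, q), 3))) = Add(2, Mul(-1, Add(3, Y, q))) = Add(2, Add(-3, Mul(-1, Y), Mul(-1, q))) = Add(-1, Mul(-1, Y), Mul(-1, q)))
Pow(Add(-121, Function('A')(E, C)), 2) = Pow(Add(-121, Add(-1, Mul(-1, Mul(2, I)), Mul(-1, 10))), 2) = Pow(Add(-121, Add(-1, Mul(-2, I), -10)), 2) = Pow(Add(-121, Add(-11, Mul(-2, I))), 2) = Pow(Add(-132, Mul(-2, I)), 2)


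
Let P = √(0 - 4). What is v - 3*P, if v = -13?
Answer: -13 - 6*I ≈ -13.0 - 6.0*I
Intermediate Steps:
P = 2*I (P = √(-4) = 2*I ≈ 2.0*I)
v - 3*P = -13 - 6*I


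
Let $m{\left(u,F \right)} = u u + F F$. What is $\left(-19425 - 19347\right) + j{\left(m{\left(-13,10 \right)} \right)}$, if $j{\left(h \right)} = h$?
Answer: $-38503$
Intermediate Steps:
$m{\left(u,F \right)} = F^{2} + u^{2}$ ($m{\left(u,F \right)} = u^{2} + F^{2} = F^{2} + u^{2}$)
$\left(-19425 - 19347\right) + j{\left(m{\left(-13,10 \right)} \right)} = \left(-19425 - 19347\right) + \left(10^{2} + \left(-13\right)^{2}\right) = -38772 + \left(100 + 169\right) = -38772 + 269 = -38503$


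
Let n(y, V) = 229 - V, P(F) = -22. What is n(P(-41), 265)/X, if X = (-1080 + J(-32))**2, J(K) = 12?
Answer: -1/31684 ≈ -3.1562e-5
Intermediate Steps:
X = 1140624 (X = (-1080 + 12)**2 = (-1068)**2 = 1140624)
n(P(-41), 265)/X = (229 - 1*265)/1140624 = (229 - 265)*(1/1140624) = -36*1/1140624 = -1/31684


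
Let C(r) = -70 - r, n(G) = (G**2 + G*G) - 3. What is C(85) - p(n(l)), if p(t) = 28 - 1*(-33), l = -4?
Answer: -216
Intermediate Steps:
n(G) = -3 + 2*G**2 (n(G) = (G**2 + G**2) - 3 = 2*G**2 - 3 = -3 + 2*G**2)
p(t) = 61 (p(t) = 28 + 33 = 61)
C(85) - p(n(l)) = (-70 - 1*85) - 1*61 = (-70 - 85) - 61 = -155 - 61 = -216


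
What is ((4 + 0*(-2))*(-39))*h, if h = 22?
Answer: -3432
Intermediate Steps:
((4 + 0*(-2))*(-39))*h = ((4 + 0*(-2))*(-39))*22 = ((4 + 0)*(-39))*22 = (4*(-39))*22 = -156*22 = -3432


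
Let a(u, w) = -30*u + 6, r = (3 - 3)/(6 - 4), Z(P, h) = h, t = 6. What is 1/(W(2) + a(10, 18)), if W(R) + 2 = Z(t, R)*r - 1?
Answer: -1/297 ≈ -0.0033670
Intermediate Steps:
r = 0 (r = 0/2 = 0*(½) = 0)
a(u, w) = 6 - 30*u
W(R) = -3 (W(R) = -2 + (R*0 - 1) = -2 + (0 - 1) = -2 - 1 = -3)
1/(W(2) + a(10, 18)) = 1/(-3 + (6 - 30*10)) = 1/(-3 + (6 - 300)) = 1/(-3 - 294) = 1/(-297) = -1/297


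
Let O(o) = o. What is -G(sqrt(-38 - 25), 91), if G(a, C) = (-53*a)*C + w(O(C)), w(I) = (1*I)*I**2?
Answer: -753571 + 14469*I*sqrt(7) ≈ -7.5357e+5 + 38281.0*I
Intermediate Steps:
w(I) = I**3 (w(I) = I*I**2 = I**3)
G(a, C) = C**3 - 53*C*a (G(a, C) = (-53*a)*C + C**3 = -53*C*a + C**3 = C**3 - 53*C*a)
-G(sqrt(-38 - 25), 91) = -91*(91**2 - 53*sqrt(-38 - 25)) = -91*(8281 - 159*I*sqrt(7)) = -(753571 - 14469*I*sqrt(7)) = -753571 + 14469*I*sqrt(7)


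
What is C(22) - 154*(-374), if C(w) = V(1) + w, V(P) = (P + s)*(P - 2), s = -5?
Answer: 57622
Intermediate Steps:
V(P) = (-5 + P)*(-2 + P) (V(P) = (P - 5)*(P - 2) = (-5 + P)*(-2 + P))
C(w) = 4 + w (C(w) = (10 + 1**2 - 7*1) + w = (10 + 1 - 7) + w = 4 + w)
C(22) - 154*(-374) = (4 + 22) - 154*(-374) = 26 + 57596 = 57622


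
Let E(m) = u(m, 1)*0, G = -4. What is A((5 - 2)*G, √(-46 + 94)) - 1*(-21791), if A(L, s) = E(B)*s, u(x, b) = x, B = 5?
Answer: 21791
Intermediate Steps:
E(m) = 0 (E(m) = m*0 = 0)
A(L, s) = 0 (A(L, s) = 0*s = 0)
A((5 - 2)*G, √(-46 + 94)) - 1*(-21791) = 0 - 1*(-21791) = 0 + 21791 = 21791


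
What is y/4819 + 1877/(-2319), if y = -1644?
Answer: -12857699/11175261 ≈ -1.1506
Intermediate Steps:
y/4819 + 1877/(-2319) = -1644/4819 + 1877/(-2319) = -1644*1/4819 + 1877*(-1/2319) = -1644/4819 - 1877/2319 = -12857699/11175261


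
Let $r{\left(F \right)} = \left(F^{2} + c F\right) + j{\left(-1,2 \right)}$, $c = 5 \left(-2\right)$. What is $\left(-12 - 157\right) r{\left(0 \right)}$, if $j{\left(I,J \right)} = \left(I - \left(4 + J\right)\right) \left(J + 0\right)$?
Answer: $2366$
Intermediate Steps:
$j{\left(I,J \right)} = J \left(-4 + I - J\right)$ ($j{\left(I,J \right)} = \left(-4 + I - J\right) J = J \left(-4 + I - J\right)$)
$c = -10$
$r{\left(F \right)} = -14 + F^{2} - 10 F$ ($r{\left(F \right)} = \left(F^{2} - 10 F\right) + 2 \left(-4 - 1 - 2\right) = \left(F^{2} - 10 F\right) + 2 \left(-7\right) = \left(F^{2} - 10 F\right) - 14 = -14 + F^{2} - 10 F$)
$\left(-12 - 157\right) r{\left(0 \right)} = \left(-12 - 157\right) \left(-14 + 0^{2} - 0\right) = - 169 \left(-14 + 0 + 0\right) = \left(-169\right) \left(-14\right) = 2366$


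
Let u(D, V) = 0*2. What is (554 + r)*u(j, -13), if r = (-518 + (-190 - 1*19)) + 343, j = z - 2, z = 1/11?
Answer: 0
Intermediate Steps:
z = 1/11 ≈ 0.090909
j = -21/11 (j = 1/11 - 2 = -21/11 ≈ -1.9091)
r = -384 (r = (-518 + (-190 - 19)) + 343 = (-518 - 209) + 343 = -727 + 343 = -384)
u(D, V) = 0
(554 + r)*u(j, -13) = (554 - 384)*0 = 170*0 = 0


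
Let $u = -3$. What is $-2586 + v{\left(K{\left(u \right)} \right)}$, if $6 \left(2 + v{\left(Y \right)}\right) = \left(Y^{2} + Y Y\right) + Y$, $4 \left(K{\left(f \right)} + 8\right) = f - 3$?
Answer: $- \frac{5119}{2} \approx -2559.5$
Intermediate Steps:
$K{\left(f \right)} = - \frac{35}{4} + \frac{f}{4}$ ($K{\left(f \right)} = -8 + \frac{f - 3}{4} = -8 + \frac{-3 + f}{4} = -8 + \left(- \frac{3}{4} + \frac{f}{4}\right) = - \frac{35}{4} + \frac{f}{4}$)
$v{\left(Y \right)} = -2 + \frac{Y^{2}}{3} + \frac{Y}{6}$ ($v{\left(Y \right)} = -2 + \frac{\left(Y^{2} + Y Y\right) + Y}{6} = -2 + \frac{\left(Y^{2} + Y^{2}\right) + Y}{6} = -2 + \frac{2 Y^{2} + Y}{6} = -2 + \frac{Y + 2 Y^{2}}{6} = -2 + \left(\frac{Y^{2}}{3} + \frac{Y}{6}\right) = -2 + \frac{Y^{2}}{3} + \frac{Y}{6}$)
$-2586 + v{\left(K{\left(u \right)} \right)} = -2586 + \left(-2 + \frac{\left(- \frac{35}{4} + \frac{1}{4} \left(-3\right)\right)^{2}}{3} + \frac{- \frac{35}{4} + \frac{1}{4} \left(-3\right)}{6}\right) = -2586 + \left(-2 + \frac{\left(- \frac{35}{4} - \frac{3}{4}\right)^{2}}{3} + \frac{- \frac{35}{4} - \frac{3}{4}}{6}\right) = -2586 + \left(-2 + \frac{\left(- \frac{19}{2}\right)^{2}}{3} + \frac{1}{6} \left(- \frac{19}{2}\right)\right) = -2586 - - \frac{53}{2} = -2586 + \frac{53}{2} = - \frac{5119}{2}$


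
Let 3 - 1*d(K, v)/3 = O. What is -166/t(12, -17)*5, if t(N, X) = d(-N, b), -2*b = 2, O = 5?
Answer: 415/3 ≈ 138.33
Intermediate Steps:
b = -1 (b = -½*2 = -1)
d(K, v) = -6 (d(K, v) = 9 - 3*5 = 9 - 15 = -6)
t(N, X) = -6
-166/t(12, -17)*5 = -166/(-6)*5 = -166*(-⅙)*5 = (83/3)*5 = 415/3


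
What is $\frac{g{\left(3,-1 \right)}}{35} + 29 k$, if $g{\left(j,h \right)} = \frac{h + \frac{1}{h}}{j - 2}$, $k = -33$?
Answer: $- \frac{33497}{35} \approx -957.06$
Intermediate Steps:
$g{\left(j,h \right)} = \frac{h + \frac{1}{h}}{-2 + j}$
$\frac{g{\left(3,-1 \right)}}{35} + 29 k = \frac{\frac{1}{-1} \frac{1}{-2 + 3} \left(1 + \left(-1\right)^{2}\right)}{35} + 29 \left(-33\right) = - \frac{1 + 1}{1} \cdot \frac{1}{35} - 957 = \left(-1\right) 1 \cdot 2 \cdot \frac{1}{35} - 957 = \left(-2\right) \frac{1}{35} - 957 = - \frac{2}{35} - 957 = - \frac{33497}{35}$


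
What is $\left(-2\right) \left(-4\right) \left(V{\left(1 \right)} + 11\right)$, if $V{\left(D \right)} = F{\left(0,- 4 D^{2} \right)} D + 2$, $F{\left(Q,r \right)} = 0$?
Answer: $104$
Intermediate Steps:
$V{\left(D \right)} = 2$ ($V{\left(D \right)} = 0 D + 2 = 0 + 2 = 2$)
$\left(-2\right) \left(-4\right) \left(V{\left(1 \right)} + 11\right) = \left(-2\right) \left(-4\right) \left(2 + 11\right) = 8 \cdot 13 = 104$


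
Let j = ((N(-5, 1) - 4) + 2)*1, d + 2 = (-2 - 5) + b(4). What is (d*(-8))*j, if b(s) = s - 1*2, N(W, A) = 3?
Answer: 56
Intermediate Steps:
b(s) = -2 + s (b(s) = s - 2 = -2 + s)
d = -7 (d = -2 + ((-2 - 5) + (-2 + 4)) = -2 + (-7 + 2) = -2 - 5 = -7)
j = 1 (j = ((3 - 4) + 2)*1 = (-1 + 2)*1 = 1*1 = 1)
(d*(-8))*j = -7*(-8)*1 = 56*1 = 56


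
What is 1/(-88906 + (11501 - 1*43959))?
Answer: -1/121364 ≈ -8.2397e-6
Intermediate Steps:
1/(-88906 + (11501 - 1*43959)) = 1/(-88906 + (11501 - 43959)) = 1/(-88906 - 32458) = 1/(-121364) = -1/121364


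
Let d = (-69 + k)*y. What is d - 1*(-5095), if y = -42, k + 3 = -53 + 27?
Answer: 9211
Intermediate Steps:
k = -29 (k = -3 + (-53 + 27) = -3 - 26 = -29)
d = 4116 (d = (-69 - 29)*(-42) = -98*(-42) = 4116)
d - 1*(-5095) = 4116 - 1*(-5095) = 4116 + 5095 = 9211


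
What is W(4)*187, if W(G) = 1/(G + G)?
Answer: 187/8 ≈ 23.375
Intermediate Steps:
W(G) = 1/(2*G)
W(4)*187 = ((1/2)/4)*187 = ((1/2)*(1/4))*187 = (1/8)*187 = 187/8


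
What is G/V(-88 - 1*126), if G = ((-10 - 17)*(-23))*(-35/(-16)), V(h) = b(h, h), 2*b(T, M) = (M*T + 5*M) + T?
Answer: 21735/356096 ≈ 0.061037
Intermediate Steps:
b(T, M) = T/2 + 5*M/2 + M*T/2 (b(T, M) = ((M*T + 5*M) + T)/2 = ((5*M + M*T) + T)/2 = (T + 5*M + M*T)/2 = T/2 + 5*M/2 + M*T/2)
V(h) = h²/2 + 3*h (V(h) = h/2 + 5*h/2 + h*h/2 = h/2 + 5*h/2 + h²/2 = h²/2 + 3*h)
G = 21735/16 (G = (-27*(-23))*(-35*(-1/16)) = 621*(35/16) = 21735/16 ≈ 1358.4)
G/V(-88 - 1*126) = 21735/(16*(((-88 - 1*126)*(6 + (-88 - 1*126))/2))) = 21735/(16*(((-88 - 126)*(6 + (-88 - 126))/2))) = 21735/(16*(((½)*(-214)*(6 - 214)))) = 21735/(16*(((½)*(-214)*(-208)))) = (21735/16)/22256 = (21735/16)*(1/22256) = 21735/356096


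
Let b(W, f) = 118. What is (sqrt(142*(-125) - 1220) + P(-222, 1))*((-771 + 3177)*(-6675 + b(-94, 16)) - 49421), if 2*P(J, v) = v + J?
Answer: 3497449423/2 - 15825563*I*sqrt(18970) ≈ 1.7487e+9 - 2.1797e+9*I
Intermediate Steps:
P(J, v) = J/2 + v/2 (P(J, v) = (v + J)/2 = (J + v)/2 = J/2 + v/2)
(sqrt(142*(-125) - 1220) + P(-222, 1))*((-771 + 3177)*(-6675 + b(-94, 16)) - 49421) = (sqrt(142*(-125) - 1220) + ((1/2)*(-222) + (1/2)*1))*((-771 + 3177)*(-6675 + 118) - 49421) = (sqrt(-17750 - 1220) + (-111 + 1/2))*(2406*(-6557) - 49421) = (sqrt(-18970) - 221/2)*(-15776142 - 49421) = (I*sqrt(18970) - 221/2)*(-15825563) = (-221/2 + I*sqrt(18970))*(-15825563) = 3497449423/2 - 15825563*I*sqrt(18970)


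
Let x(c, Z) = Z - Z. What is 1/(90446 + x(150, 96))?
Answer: 1/90446 ≈ 1.1056e-5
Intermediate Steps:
x(c, Z) = 0
1/(90446 + x(150, 96)) = 1/(90446 + 0) = 1/90446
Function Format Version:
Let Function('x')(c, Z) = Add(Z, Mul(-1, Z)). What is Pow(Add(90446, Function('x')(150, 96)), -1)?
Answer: Rational(1, 90446) ≈ 1.1056e-5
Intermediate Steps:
Function('x')(c, Z) = 0
Pow(Add(90446, Function('x')(150, 96)), -1) = Pow(Add(90446, 0), -1) = Pow(90446, -1) = Rational(1, 90446)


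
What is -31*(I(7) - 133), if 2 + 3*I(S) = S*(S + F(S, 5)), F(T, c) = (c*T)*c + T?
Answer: -28582/3 ≈ -9527.3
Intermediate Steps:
F(T, c) = T + T*c**2 (F(T, c) = (T*c)*c + T = T*c**2 + T = T + T*c**2)
I(S) = -2/3 + 9*S**2 (I(S) = -2/3 + (S*(S + S*(1 + 5**2)))/3 = -2/3 + (S*(S + S*(1 + 25)))/3 = -2/3 + (S*(S + S*26))/3 = -2/3 + (S*(S + 26*S))/3 = -2/3 + (S*(27*S))/3 = -2/3 + (27*S**2)/3 = -2/3 + 9*S**2)
-31*(I(7) - 133) = -31*((-2/3 + 9*7**2) - 133) = -31*((-2/3 + 9*49) - 133) = -31*((-2/3 + 441) - 133) = -31*(1321/3 - 133) = -31*922/3 = -28582/3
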